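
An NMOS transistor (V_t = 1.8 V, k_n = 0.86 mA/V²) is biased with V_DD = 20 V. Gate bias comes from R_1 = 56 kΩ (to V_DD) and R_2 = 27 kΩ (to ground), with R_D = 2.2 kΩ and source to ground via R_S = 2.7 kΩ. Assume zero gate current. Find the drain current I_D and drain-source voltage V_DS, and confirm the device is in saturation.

V_G = V_DD·R_2/(R_1+R_2) = 20×27/83 = 6.51 V.
Assume saturation: I_D = (k_n/2)(V_GS − V_t)² with V_GS = V_G − I_D·R_S = 6.51 − 2.7·I_D.
Substituting gives 3.13·I_D² − 11.9·I_D + 9.52 = 0, with roots I_D = 1.14 or 2.67 mA.
The root I_D = 2.67 mA gives V_GS = -0.69 V ≤ V_t, so take I_D = 1.14 mA.
Then V_GS = 3.43 V and V_DS = V_DD − I_D(R_D+R_S) = 20 − 1.14×4.9 = 14.4 V.
Saturation requires V_DS ≥ V_GS − V_t = 1.63 V; 14.4 ≥ 1.63 ✓.

I_D ≈ 1.1 mA, V_DS ≈ 14 V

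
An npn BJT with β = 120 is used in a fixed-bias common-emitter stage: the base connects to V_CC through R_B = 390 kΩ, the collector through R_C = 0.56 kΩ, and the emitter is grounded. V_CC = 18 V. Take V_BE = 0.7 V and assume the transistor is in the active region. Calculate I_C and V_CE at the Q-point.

I_C ≈ 5.3 mA, V_CE ≈ 15 V

Base loop: V_CC = I_B·R_B + V_BE, so I_B = (18 − 0.7)/390 kΩ = 0.0444 mA.
In the active region I_C = β·I_B = 120 × 0.0444 = 5.32 mA.
Collector loop: V_CE = V_CC − I_C·R_C = 18 − 5.32×0.56 = 15 V.
Since V_CE = 15 V > V_CE(sat) ≈ 0.2 V, the transistor is in the active region as assumed.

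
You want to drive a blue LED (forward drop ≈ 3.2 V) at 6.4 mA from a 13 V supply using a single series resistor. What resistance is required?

R ≈ 1.5 kΩ

The resistor drops V_S − V_D = 13 − 3.2 = 9.8 V at 6.4 mA.
R = 9.8 V / 6.4 mA = 1.53 kΩ.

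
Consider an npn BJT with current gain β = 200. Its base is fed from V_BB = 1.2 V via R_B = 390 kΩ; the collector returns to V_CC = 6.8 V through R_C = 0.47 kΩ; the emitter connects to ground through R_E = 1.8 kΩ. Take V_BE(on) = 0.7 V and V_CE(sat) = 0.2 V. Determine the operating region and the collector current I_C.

active; I_C ≈ 0.13 mA

Assume active. Base-emitter loop: I_B = (V_BB − V_BE)/(R_B + (β+1)R_E) = (1.2 − 0.7)/(390 + 201×1.8) = 0.000665 mA.
I_C = β·I_B = 200×0.000665 = 0.133 mA.
V_CE = V_CC − I_C·R_C − I_E·R_E = 6.8 − 0.133×0.47 − 0.134×1.8 = 6.5 V > V_CE(sat), so the active-region assumption holds.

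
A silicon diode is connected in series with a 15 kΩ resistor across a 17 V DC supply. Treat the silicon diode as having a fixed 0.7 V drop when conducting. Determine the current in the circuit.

KVL around the loop: 17 = V_D + I·R = 0.7 + I × 15 kΩ.
So I = (17 − 0.7) / 15 kΩ = 16.3 / 15 = 1.09 mA.

I ≈ 1.1 mA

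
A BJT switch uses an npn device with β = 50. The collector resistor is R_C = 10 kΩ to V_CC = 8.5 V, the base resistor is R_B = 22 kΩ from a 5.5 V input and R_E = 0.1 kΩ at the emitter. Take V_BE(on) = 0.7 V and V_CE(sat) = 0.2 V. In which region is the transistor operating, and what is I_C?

Assume active: I_B = (5.5 − 0.7)/(22 + 51×0.1) = 0.177 mA, I_C = β·I_B = 8.86 mA.
Then V_CE = 8.5 − 8.86×10 − 9.03×0.1 = -81 V < 0.2 V — the active assumption fails.
Re-solve with V_CE = 0.2 V. KCL at the emitter: V_E/R_E = (V_BB−0.7−V_E)/R_B + (V_CC−0.2−V_E)/R_C, giving V_E = 0.103 V.
I_C = (V_CC − 0.2 − V_E)/R_C = (8.3 − 0.103)/10 = 0.82 mA.
Check: I_B = (4.8 − 0.103)/22 = 0.213 mA, and β·I_B = 10.7 mA > I_C, confirming saturation.

saturation; I_C ≈ 0.82 mA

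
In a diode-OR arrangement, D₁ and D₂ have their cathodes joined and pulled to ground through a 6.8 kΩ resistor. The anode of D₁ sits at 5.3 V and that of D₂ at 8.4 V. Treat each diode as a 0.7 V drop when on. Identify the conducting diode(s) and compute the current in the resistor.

Only D₂ conducts; I_R ≈ 1.1 mA

Assume both conduct. Then node N would need to be at both 5.3−0.7 = 4.6 V and 8.4−0.7 = 7.7 V, which is impossible.
Assume only D₂ conducts: V_N = 8.4 − 0.7 = 7.7 V, so I_R = 7.7/6.8 = 1.13 mA.
Check D₁: its anode-to-cathode voltage is 5.3 − 7.7 = -2.4 V < 0.7 V, so it is off. The assumption is consistent.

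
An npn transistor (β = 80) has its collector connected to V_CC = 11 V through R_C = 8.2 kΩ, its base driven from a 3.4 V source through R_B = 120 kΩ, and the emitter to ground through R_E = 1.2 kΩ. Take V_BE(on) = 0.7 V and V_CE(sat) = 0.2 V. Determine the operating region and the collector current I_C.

Assume active. Base-emitter loop: I_B = (V_BB − V_BE)/(R_B + (β+1)R_E) = (3.4 − 0.7)/(120 + 81×1.2) = 0.0124 mA.
I_C = β·I_B = 80×0.0124 = 0.994 mA.
V_CE = V_CC − I_C·R_C − I_E·R_E = 11 − 0.994×8.2 − 1.01×1.2 = 1.64 V > V_CE(sat), so the active-region assumption holds.

active; I_C ≈ 0.99 mA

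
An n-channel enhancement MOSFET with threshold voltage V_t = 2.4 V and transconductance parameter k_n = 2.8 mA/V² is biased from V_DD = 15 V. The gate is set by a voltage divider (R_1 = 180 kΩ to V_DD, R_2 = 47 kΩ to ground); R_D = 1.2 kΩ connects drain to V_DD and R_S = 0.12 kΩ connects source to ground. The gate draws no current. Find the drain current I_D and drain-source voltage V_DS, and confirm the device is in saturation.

I_D ≈ 0.57 mA, V_DS ≈ 14 V

V_G = V_DD·R_2/(R_1+R_2) = 15×47/227 = 3.11 V.
Assume saturation: I_D = (k_n/2)(V_GS − V_t)² with V_GS = V_G − I_D·R_S = 3.11 − 0.12·I_D.
Substituting gives 0.0202·I_D² − 1.24·I_D + 0.697 = 0, with roots I_D = 0.569 or 60.8 mA.
The root I_D = 60.8 mA gives V_GS = -4.19 V ≤ V_t, so take I_D = 0.569 mA.
Then V_GS = 3.04 V and V_DS = V_DD − I_D(R_D+R_S) = 15 − 0.569×1.32 = 14.2 V.
Saturation requires V_DS ≥ V_GS − V_t = 0.637 V; 14.2 ≥ 0.637 ✓.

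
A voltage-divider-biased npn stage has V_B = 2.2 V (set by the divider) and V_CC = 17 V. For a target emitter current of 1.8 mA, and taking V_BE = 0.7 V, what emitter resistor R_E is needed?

V_E = V_B − V_BE = 2.2 − 0.7 = 1.5 V.
R_E = V_E / I_E = 1.5 / 1.8 = 0.833 kΩ.

R_E ≈ 0.83 kΩ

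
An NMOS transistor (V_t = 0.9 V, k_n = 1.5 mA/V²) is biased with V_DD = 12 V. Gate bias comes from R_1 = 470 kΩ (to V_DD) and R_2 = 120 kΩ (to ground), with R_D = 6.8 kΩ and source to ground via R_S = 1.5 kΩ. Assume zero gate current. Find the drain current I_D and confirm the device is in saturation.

V_G = V_DD·R_2/(R_1+R_2) = 12×120/590 = 2.44 V.
Assume saturation: I_D = (k_n/2)(V_GS − V_t)² with V_GS = V_G − I_D·R_S = 2.44 − 1.5·I_D.
Substituting gives 1.69·I_D² − 4.47·I_D + 1.78 = 0, with roots I_D = 0.489 or 2.16 mA.
The root I_D = 2.16 mA gives V_GS = -0.796 V ≤ V_t, so take I_D = 0.489 mA.
Then V_GS = 1.71 V and V_DS = V_DD − I_D(R_D+R_S) = 12 − 0.489×8.3 = 7.94 V.
Saturation requires V_DS ≥ V_GS − V_t = 0.807 V; 7.94 ≥ 0.807 ✓.

I_D ≈ 0.49 mA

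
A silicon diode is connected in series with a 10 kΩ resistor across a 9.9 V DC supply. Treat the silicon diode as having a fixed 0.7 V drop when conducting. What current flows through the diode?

KVL around the loop: 9.9 = V_D + I·R = 0.7 + I × 10 kΩ.
So I = (9.9 − 0.7) / 10 kΩ = 9.2 / 10 = 0.92 mA.

I ≈ 0.92 mA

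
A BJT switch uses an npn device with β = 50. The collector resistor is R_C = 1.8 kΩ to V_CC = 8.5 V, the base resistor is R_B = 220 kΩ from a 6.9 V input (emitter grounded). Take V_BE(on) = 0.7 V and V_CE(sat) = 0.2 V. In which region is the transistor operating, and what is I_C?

active; I_C ≈ 1.4 mA

Assume active. Base-emitter loop: I_B = (V_BB − V_BE)/R_B = (6.9 − 0.7)/220 = 0.0282 mA.
I_C = β·I_B = 50×0.0282 = 1.41 mA.
V_CE = V_CC − I_C·R_C = 8.5 − 1.41×1.8 = 5.96 V > V_CE(sat), so the active-region assumption holds.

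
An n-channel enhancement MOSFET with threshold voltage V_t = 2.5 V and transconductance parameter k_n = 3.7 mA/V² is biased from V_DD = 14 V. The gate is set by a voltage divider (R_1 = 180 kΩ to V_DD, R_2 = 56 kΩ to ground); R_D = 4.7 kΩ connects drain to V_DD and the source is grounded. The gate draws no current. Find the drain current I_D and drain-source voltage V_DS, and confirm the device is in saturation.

V_G = V_DD·R_2/(R_1+R_2) = 14×56/236 = 3.32 V. With the source grounded, V_GS = V_G = 3.32 V.
Assume saturation: I_D = (k_n/2)(V_GS − V_t)² = (3.7/2)×(3.32 − 2.5)² = 1.85×0.822² = 1.25 mA.
V_DS = V_DD − I_D·R_D = 14 − 1.25×4.7 = 8.12 V.
Saturation requires V_DS ≥ V_GS − V_t = 0.822 V; 8.12 ≥ 0.822 ✓.

I_D ≈ 1.3 mA, V_DS ≈ 8.1 V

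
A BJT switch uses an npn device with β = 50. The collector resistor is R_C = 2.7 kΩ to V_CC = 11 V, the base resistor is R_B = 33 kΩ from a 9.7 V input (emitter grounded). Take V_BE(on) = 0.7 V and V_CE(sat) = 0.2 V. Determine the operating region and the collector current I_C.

Assume active: I_B = (9.7 − 0.7)/33 = 0.273 mA, giving I_C = β·I_B = 13.6 mA.
But then V_CE = 11 − 13.6×2.7 = -25.8 V < V_CE(sat) = 0.2 V — impossible in the active region.
So the transistor is saturated. With V_CE = 0.2 V, I_C = (V_CC − 0.2)/R_C = 10.8/2.7 = 4 mA.
Check: β·I_B = 13.6 mA > I_C = 4 mA, confirming saturation.

saturation; I_C ≈ 4 mA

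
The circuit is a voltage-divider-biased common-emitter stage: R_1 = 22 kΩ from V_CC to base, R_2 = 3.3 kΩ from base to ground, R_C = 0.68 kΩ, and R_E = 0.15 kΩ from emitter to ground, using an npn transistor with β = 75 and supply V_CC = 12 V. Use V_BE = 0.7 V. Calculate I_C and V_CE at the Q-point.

I_C ≈ 4.5 mA, V_CE ≈ 8.2 V

Thevenize the base divider: V_Th = V_CC·R_2/(R_1+R_2) = 12×3.3/25.3 = 1.57 V, R_Th = R_1‖R_2 = 2.87 kΩ.
Base-emitter loop: V_Th = I_B·R_Th + V_BE + (β+1)I_B·R_E, so I_B = (1.57 − 0.7) / (2.87 + 76×0.15) = 0.0606 mA.
I_C = β·I_B = 75×0.0606 = 4.55 mA, and I_E = (β+1)I_B = 4.61 mA.
V_CE = V_CC − I_C·R_C − I_E·R_E = 12 − 4.55×0.68 − 4.61×0.15 = 8.22 V.
V_CE = 8.22 V > 0.2 V confirms active-region operation.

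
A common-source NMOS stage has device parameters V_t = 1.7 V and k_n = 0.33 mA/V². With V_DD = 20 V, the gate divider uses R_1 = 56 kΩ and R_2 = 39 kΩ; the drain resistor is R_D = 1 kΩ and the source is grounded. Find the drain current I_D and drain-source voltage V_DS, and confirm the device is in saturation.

V_G = V_DD·R_2/(R_1+R_2) = 20×39/95 = 8.21 V. With the source grounded, V_GS = V_G = 8.21 V.
Assume saturation: I_D = (k_n/2)(V_GS − V_t)² = (0.33/2)×(8.21 − 1.7)² = 0.165×6.51² = 6.99 mA.
V_DS = V_DD − I_D·R_D = 20 − 6.99×1 = 13 V.
Saturation requires V_DS ≥ V_GS − V_t = 6.51 V; 13 ≥ 6.51 ✓.

I_D ≈ 7 mA, V_DS ≈ 13 V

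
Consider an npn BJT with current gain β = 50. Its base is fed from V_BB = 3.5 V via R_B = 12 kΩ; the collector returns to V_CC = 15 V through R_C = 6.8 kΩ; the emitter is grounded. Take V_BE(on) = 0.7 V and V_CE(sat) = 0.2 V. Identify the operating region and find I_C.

saturation; I_C ≈ 2.2 mA

Assume active: I_B = (3.5 − 0.7)/12 = 0.233 mA, giving I_C = β·I_B = 11.7 mA.
But then V_CE = 15 − 11.7×6.8 = -64.3 V < V_CE(sat) = 0.2 V — impossible in the active region.
So the transistor is saturated. With V_CE = 0.2 V, I_C = (V_CC − 0.2)/R_C = 14.8/6.8 = 2.18 mA.
Check: β·I_B = 11.7 mA > I_C = 2.18 mA, confirming saturation.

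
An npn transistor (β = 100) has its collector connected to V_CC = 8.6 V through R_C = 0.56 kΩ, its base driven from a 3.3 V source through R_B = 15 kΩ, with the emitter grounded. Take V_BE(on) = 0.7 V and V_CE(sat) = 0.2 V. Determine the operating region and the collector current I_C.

saturation; I_C ≈ 15 mA

Assume active: I_B = (3.3 − 0.7)/15 = 0.173 mA, giving I_C = β·I_B = 17.3 mA.
But then V_CE = 8.6 − 17.3×0.56 = -1.11 V < V_CE(sat) = 0.2 V — impossible in the active region.
So the transistor is saturated. With V_CE = 0.2 V, I_C = (V_CC − 0.2)/R_C = 8.4/0.56 = 15 mA.
Check: β·I_B = 17.3 mA > I_C = 15 mA, confirming saturation.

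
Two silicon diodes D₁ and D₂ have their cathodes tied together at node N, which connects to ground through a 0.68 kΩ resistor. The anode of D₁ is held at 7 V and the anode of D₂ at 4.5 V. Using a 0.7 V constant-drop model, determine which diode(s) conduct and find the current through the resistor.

Only D₁ conducts; I_R ≈ 9.3 mA

Assume both conduct. Then node N would need to be at both 7−0.7 = 6.3 V and 4.5−0.7 = 3.8 V, which is impossible.
Assume only D₁ conducts: V_N = 7 − 0.7 = 6.3 V, so I_R = 6.3/0.68 = 9.26 mA.
Check D₂: its anode-to-cathode voltage is 4.5 − 6.3 = -1.8 V < 0.7 V, so it is off. The assumption is consistent.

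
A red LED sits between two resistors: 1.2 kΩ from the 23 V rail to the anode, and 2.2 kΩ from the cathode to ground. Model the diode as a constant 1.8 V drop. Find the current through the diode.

The two resistors are in series with the diode, so KVL gives 23 = I·1.2 + 1.8 + I·2.2.
I = (23 − 1.8) / (1.2 + 2.2) kΩ = 21.2 / 3.4 = 6.24 mA.

I ≈ 6.2 mA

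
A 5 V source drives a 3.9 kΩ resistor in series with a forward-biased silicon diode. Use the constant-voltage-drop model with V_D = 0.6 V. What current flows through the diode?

KVL around the loop: 5 = V_D + I·R = 0.6 + I × 3.9 kΩ.
So I = (5 − 0.6) / 3.9 kΩ = 4.4 / 3.9 = 1.13 mA.

I ≈ 1.1 mA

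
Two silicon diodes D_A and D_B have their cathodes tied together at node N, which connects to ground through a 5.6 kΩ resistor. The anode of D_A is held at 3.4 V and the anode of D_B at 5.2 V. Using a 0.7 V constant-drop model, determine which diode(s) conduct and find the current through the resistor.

Assume both conduct. Then node N would need to be at both 3.4−0.7 = 2.7 V and 5.2−0.7 = 4.5 V, which is impossible.
Assume only D_B conducts: V_N = 5.2 − 0.7 = 4.5 V, so I_R = 4.5/5.6 = 0.804 mA.
Check D_A: its anode-to-cathode voltage is 3.4 − 4.5 = -1.1 V < 0.7 V, so it is off. The assumption is consistent.

Only D_B conducts; I_R ≈ 0.8 mA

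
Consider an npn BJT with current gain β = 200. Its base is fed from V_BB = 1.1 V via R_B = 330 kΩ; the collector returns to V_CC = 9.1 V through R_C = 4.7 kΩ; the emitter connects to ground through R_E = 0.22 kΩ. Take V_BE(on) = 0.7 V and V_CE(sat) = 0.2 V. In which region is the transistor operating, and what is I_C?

active; I_C ≈ 0.21 mA

Assume active. Base-emitter loop: I_B = (V_BB − V_BE)/(R_B + (β+1)R_E) = (1.1 − 0.7)/(330 + 201×0.22) = 0.00107 mA.
I_C = β·I_B = 200×0.00107 = 0.214 mA.
V_CE = V_CC − I_C·R_C − I_E·R_E = 9.1 − 0.214×4.7 − 0.215×0.22 = 8.05 V > V_CE(sat), so the active-region assumption holds.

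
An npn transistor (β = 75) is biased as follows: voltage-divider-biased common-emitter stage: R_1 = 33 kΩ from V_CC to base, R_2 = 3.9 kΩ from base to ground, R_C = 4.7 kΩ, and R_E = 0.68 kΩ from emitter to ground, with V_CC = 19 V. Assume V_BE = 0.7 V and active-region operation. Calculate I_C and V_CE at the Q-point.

I_C ≈ 1.8 mA, V_CE ≈ 9.4 V

Thevenize the base divider: V_Th = V_CC·R_2/(R_1+R_2) = 19×3.9/36.9 = 2.01 V, R_Th = R_1‖R_2 = 3.49 kΩ.
Base-emitter loop: V_Th = I_B·R_Th + V_BE + (β+1)I_B·R_E, so I_B = (2.01 − 0.7) / (3.49 + 76×0.68) = 0.0237 mA.
I_C = β·I_B = 75×0.0237 = 1.78 mA, and I_E = (β+1)I_B = 1.8 mA.
V_CE = V_CC − I_C·R_C − I_E·R_E = 19 − 1.78×4.7 − 1.8×0.68 = 9.42 V.
V_CE = 9.42 V > 0.2 V confirms active-region operation.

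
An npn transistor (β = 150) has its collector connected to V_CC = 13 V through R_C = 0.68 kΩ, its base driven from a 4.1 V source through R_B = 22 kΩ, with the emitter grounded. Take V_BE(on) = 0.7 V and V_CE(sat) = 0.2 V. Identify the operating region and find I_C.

saturation; I_C ≈ 19 mA

Assume active: I_B = (4.1 − 0.7)/22 = 0.155 mA, giving I_C = β·I_B = 23.2 mA.
But then V_CE = 13 − 23.2×0.68 = -2.76 V < V_CE(sat) = 0.2 V — impossible in the active region.
So the transistor is saturated. With V_CE = 0.2 V, I_C = (V_CC − 0.2)/R_C = 12.8/0.68 = 18.8 mA.
Check: β·I_B = 23.2 mA > I_C = 18.8 mA, confirming saturation.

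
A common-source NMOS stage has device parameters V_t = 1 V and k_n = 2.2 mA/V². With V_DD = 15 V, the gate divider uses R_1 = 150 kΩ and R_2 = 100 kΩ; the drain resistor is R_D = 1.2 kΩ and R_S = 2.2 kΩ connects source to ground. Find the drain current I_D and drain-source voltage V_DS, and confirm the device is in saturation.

I_D ≈ 1.7 mA, V_DS ≈ 9.2 V

V_G = V_DD·R_2/(R_1+R_2) = 15×100/250 = 6 V.
Assume saturation: I_D = (k_n/2)(V_GS − V_t)² with V_GS = V_G − I_D·R_S = 6 − 2.2·I_D.
Substituting gives 5.32·I_D² − 25.2·I_D + 27.5 = 0, with roots I_D = 1.71 or 3.03 mA.
The root I_D = 3.03 mA gives V_GS = -0.659 V ≤ V_t, so take I_D = 1.71 mA.
Then V_GS = 2.25 V and V_DS = V_DD − I_D(R_D+R_S) = 15 − 1.71×3.4 = 9.2 V.
Saturation requires V_DS ≥ V_GS − V_t = 1.25 V; 9.2 ≥ 1.25 ✓.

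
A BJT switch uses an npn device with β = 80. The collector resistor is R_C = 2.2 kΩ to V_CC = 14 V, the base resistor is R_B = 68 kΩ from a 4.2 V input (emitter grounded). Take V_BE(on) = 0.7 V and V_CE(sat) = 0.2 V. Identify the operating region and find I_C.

active; I_C ≈ 4.1 mA

Assume active. Base-emitter loop: I_B = (V_BB − V_BE)/R_B = (4.2 − 0.7)/68 = 0.0515 mA.
I_C = β·I_B = 80×0.0515 = 4.12 mA.
V_CE = V_CC − I_C·R_C = 14 − 4.12×2.2 = 4.94 V > V_CE(sat), so the active-region assumption holds.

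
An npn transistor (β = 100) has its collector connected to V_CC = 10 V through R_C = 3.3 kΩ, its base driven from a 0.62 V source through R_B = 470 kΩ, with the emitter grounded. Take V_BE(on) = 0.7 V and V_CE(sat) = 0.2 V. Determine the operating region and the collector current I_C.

V_BB = 0.62 V ≤ V_BE(on) = 0.7 V, so the base-emitter junction is not forward biased.
The transistor is in cutoff: I_B = I_C = 0.

cutoff; I_C ≈ 0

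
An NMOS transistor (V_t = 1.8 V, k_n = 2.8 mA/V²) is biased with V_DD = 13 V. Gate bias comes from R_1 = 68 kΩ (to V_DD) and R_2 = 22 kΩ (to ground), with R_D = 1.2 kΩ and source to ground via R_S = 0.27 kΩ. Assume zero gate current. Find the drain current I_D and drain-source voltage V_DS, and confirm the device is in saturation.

V_G = V_DD·R_2/(R_1+R_2) = 13×22/90 = 3.18 V.
Assume saturation: I_D = (k_n/2)(V_GS − V_t)² with V_GS = V_G − I_D·R_S = 3.18 − 0.27·I_D.
Substituting gives 0.102·I_D² − 2.04·I_D + 2.66 = 0, with roots I_D = 1.4 or 18.6 mA.
The root I_D = 18.6 mA gives V_GS = -1.85 V ≤ V_t, so take I_D = 1.4 mA.
Then V_GS = 2.8 V and V_DS = V_DD − I_D(R_D+R_S) = 13 − 1.4×1.47 = 10.9 V.
Saturation requires V_DS ≥ V_GS − V_t = 1 V; 10.9 ≥ 1 ✓.

I_D ≈ 1.4 mA, V_DS ≈ 11 V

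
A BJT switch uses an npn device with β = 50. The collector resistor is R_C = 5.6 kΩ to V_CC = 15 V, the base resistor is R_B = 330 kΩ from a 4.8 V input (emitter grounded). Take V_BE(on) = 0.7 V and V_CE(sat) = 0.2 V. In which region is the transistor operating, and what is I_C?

active; I_C ≈ 0.62 mA

Assume active. Base-emitter loop: I_B = (V_BB − V_BE)/R_B = (4.8 − 0.7)/330 = 0.0124 mA.
I_C = β·I_B = 50×0.0124 = 0.621 mA.
V_CE = V_CC − I_C·R_C = 15 − 0.621×5.6 = 11.5 V > V_CE(sat), so the active-region assumption holds.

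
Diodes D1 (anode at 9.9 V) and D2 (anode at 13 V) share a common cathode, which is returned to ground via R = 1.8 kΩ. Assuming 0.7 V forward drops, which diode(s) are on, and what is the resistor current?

Only D2 conducts; I_R ≈ 6.8 mA

Assume both conduct. Then node N would need to be at both 9.9−0.7 = 9.2 V and 13−0.7 = 12.3 V, which is impossible.
Assume only D2 conducts: V_N = 13 − 0.7 = 12.3 V, so I_R = 12.3/1.8 = 6.83 mA.
Check D1: its anode-to-cathode voltage is 9.9 − 12.3 = -2.4 V < 0.7 V, so it is off. The assumption is consistent.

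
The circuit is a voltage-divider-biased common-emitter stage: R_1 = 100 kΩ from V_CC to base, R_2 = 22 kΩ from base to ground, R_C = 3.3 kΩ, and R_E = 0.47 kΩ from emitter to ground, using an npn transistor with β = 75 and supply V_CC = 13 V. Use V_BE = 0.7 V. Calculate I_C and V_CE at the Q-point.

Thevenize the base divider: V_Th = V_CC·R_2/(R_1+R_2) = 13×22/122 = 2.34 V, R_Th = R_1‖R_2 = 18 kΩ.
Base-emitter loop: V_Th = I_B·R_Th + V_BE + (β+1)I_B·R_E, so I_B = (2.34 − 0.7) / (18 + 76×0.47) = 0.0306 mA.
I_C = β·I_B = 75×0.0306 = 2.29 mA, and I_E = (β+1)I_B = 2.32 mA.
V_CE = V_CC − I_C·R_C − I_E·R_E = 13 − 2.29×3.3 − 2.32×0.47 = 4.34 V.
V_CE = 4.34 V > 0.2 V confirms active-region operation.

I_C ≈ 2.3 mA, V_CE ≈ 4.3 V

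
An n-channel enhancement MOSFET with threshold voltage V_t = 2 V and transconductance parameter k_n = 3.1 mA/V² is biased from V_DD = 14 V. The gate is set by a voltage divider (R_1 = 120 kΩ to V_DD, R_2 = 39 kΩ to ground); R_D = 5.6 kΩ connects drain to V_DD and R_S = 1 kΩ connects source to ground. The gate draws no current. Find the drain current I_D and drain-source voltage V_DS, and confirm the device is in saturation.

V_G = V_DD·R_2/(R_1+R_2) = 14×39/159 = 3.43 V.
Assume saturation: I_D = (k_n/2)(V_GS − V_t)² with V_GS = V_G − I_D·R_S = 3.43 − 1·I_D.
Substituting gives 1.55·I_D² − 5.45·I_D + 3.19 = 0, with roots I_D = 0.742 or 2.77 mA.
The root I_D = 2.77 mA gives V_GS = 0.663 V ≤ V_t, so take I_D = 0.742 mA.
Then V_GS = 2.69 V and V_DS = V_DD − I_D(R_D+R_S) = 14 − 0.742×6.6 = 9.1 V.
Saturation requires V_DS ≥ V_GS − V_t = 0.692 V; 9.1 ≥ 0.692 ✓.

I_D ≈ 0.74 mA, V_DS ≈ 9.1 V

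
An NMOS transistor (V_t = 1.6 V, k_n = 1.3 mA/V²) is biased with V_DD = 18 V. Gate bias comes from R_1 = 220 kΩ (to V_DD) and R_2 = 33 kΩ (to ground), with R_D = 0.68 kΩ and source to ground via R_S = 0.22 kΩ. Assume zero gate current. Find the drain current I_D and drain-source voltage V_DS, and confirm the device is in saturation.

I_D ≈ 0.3 mA, V_DS ≈ 18 V

V_G = V_DD·R_2/(R_1+R_2) = 18×33/253 = 2.35 V.
Assume saturation: I_D = (k_n/2)(V_GS − V_t)² with V_GS = V_G − I_D·R_S = 2.35 − 0.22·I_D.
Substituting gives 0.0315·I_D² − 1.21·I_D + 0.364 = 0, with roots I_D = 0.302 or 38.3 mA.
The root I_D = 38.3 mA gives V_GS = -6.07 V ≤ V_t, so take I_D = 0.302 mA.
Then V_GS = 2.28 V and V_DS = V_DD − I_D(R_D+R_S) = 18 − 0.302×0.9 = 17.7 V.
Saturation requires V_DS ≥ V_GS − V_t = 0.681 V; 17.7 ≥ 0.681 ✓.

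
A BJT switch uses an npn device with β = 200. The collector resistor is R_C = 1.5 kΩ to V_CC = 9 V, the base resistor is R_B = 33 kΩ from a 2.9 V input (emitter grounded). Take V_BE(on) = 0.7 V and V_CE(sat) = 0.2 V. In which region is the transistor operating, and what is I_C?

saturation; I_C ≈ 5.9 mA

Assume active: I_B = (2.9 − 0.7)/33 = 0.0667 mA, giving I_C = β·I_B = 13.3 mA.
But then V_CE = 9 − 13.3×1.5 = -11 V < V_CE(sat) = 0.2 V — impossible in the active region.
So the transistor is saturated. With V_CE = 0.2 V, I_C = (V_CC − 0.2)/R_C = 8.8/1.5 = 5.87 mA.
Check: β·I_B = 13.3 mA > I_C = 5.87 mA, confirming saturation.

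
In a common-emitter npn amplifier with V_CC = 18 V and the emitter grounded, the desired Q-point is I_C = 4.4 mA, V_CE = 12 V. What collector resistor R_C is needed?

R_C ≈ 1.4 kΩ

Collector loop: V_CC = I_C·R_C + V_CE.
R_C = (V_CC − V_CE)/I_C = (18 − 12)/4.4 = 1.36 kΩ.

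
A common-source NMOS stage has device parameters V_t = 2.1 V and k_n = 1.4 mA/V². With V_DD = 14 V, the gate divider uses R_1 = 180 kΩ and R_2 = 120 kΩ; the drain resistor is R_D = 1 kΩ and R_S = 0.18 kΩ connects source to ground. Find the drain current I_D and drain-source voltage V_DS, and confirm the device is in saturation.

V_G = V_DD·R_2/(R_1+R_2) = 14×120/300 = 5.6 V.
Assume saturation: I_D = (k_n/2)(V_GS − V_t)² with V_GS = V_G − I_D·R_S = 5.6 − 0.18·I_D.
Substituting gives 0.0227·I_D² − 1.88·I_D + 8.57 = 0, with roots I_D = 4.84 or 78.1 mA.
The root I_D = 78.1 mA gives V_GS = -8.47 V ≤ V_t, so take I_D = 4.84 mA.
Then V_GS = 4.73 V and V_DS = V_DD − I_D(R_D+R_S) = 14 − 4.84×1.18 = 8.29 V.
Saturation requires V_DS ≥ V_GS − V_t = 2.63 V; 8.29 ≥ 2.63 ✓.

I_D ≈ 4.8 mA, V_DS ≈ 8.3 V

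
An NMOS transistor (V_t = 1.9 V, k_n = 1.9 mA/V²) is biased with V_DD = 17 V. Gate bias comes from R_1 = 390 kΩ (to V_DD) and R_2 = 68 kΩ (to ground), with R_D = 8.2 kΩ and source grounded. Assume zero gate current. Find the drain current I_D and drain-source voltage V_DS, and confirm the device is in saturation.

V_G = V_DD·R_2/(R_1+R_2) = 17×68/458 = 2.52 V. With the source grounded, V_GS = V_G = 2.52 V.
Assume saturation: I_D = (k_n/2)(V_GS − V_t)² = (1.9/2)×(2.52 − 1.9)² = 0.95×0.624² = 0.37 mA.
V_DS = V_DD − I_D·R_D = 17 − 0.37×8.2 = 14 V.
Saturation requires V_DS ≥ V_GS − V_t = 0.624 V; 14 ≥ 0.624 ✓.

I_D ≈ 0.37 mA, V_DS ≈ 14 V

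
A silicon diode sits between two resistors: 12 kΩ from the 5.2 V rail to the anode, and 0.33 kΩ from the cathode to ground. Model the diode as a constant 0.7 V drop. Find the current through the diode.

The two resistors are in series with the diode, so KVL gives 5.2 = I·12 + 0.7 + I·0.33.
I = (5.2 − 0.7) / (12 + 0.33) kΩ = 4.5 / 12.3 = 0.365 mA.

I ≈ 0.36 mA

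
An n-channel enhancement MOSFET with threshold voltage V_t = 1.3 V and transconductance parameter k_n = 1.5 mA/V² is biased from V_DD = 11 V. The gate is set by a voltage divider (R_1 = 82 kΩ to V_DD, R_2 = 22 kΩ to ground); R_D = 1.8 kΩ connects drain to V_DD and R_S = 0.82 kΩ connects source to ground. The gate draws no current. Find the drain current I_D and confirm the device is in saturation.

V_G = V_DD·R_2/(R_1+R_2) = 11×22/104 = 2.33 V.
Assume saturation: I_D = (k_n/2)(V_GS − V_t)² with V_GS = V_G − I_D·R_S = 2.33 − 0.82·I_D.
Substituting gives 0.504·I_D² − 2.26·I_D + 0.791 = 0, with roots I_D = 0.382 or 4.11 mA.
The root I_D = 4.11 mA gives V_GS = -1.04 V ≤ V_t, so take I_D = 0.382 mA.
Then V_GS = 2.01 V and V_DS = V_DD − I_D(R_D+R_S) = 11 − 0.382×2.62 = 10 V.
Saturation requires V_DS ≥ V_GS − V_t = 0.714 V; 10 ≥ 0.714 ✓.

I_D ≈ 0.38 mA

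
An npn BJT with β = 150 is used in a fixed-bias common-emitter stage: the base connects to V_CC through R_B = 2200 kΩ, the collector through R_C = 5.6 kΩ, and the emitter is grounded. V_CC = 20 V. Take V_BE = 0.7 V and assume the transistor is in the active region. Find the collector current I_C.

Base loop: V_CC = I_B·R_B + V_BE, so I_B = (20 − 0.7)/2200 kΩ = 0.00877 mA.
In the active region I_C = β·I_B = 150 × 0.00877 = 1.32 mA.
Collector loop: V_CE = V_CC − I_C·R_C = 20 − 1.32×5.6 = 12.6 V.
Since V_CE = 12.6 V > V_CE(sat) ≈ 0.2 V, the transistor is in the active region as assumed.

I_C ≈ 1.3 mA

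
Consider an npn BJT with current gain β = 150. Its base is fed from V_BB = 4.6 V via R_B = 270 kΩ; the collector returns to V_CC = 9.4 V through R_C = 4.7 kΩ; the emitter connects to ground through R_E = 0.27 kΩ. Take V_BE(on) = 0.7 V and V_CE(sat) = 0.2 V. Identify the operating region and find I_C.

Assume active: I_B = (4.6 − 0.7)/(270 + 151×0.27) = 0.0125 mA, I_C = β·I_B = 1.88 mA.
Then V_CE = 9.4 − 1.88×4.7 − 1.89×0.27 = 0.041 V < 0.2 V — the active assumption fails.
Re-solve with V_CE = 0.2 V. KCL at the emitter: V_E/R_E = (V_BB−0.7−V_E)/R_B + (V_CC−0.2−V_E)/R_C, giving V_E = 0.503 V.
I_C = (V_CC − 0.2 − V_E)/R_C = (9.2 − 0.503)/4.7 = 1.85 mA.
Check: I_B = (3.9 − 0.503)/270 = 0.0126 mA, and β·I_B = 1.89 mA > I_C, confirming saturation.

saturation; I_C ≈ 1.9 mA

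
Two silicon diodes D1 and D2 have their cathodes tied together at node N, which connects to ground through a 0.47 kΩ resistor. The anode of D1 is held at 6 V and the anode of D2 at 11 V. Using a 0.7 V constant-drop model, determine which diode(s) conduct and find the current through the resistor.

Assume both conduct. Then node N would need to be at both 6−0.7 = 5.3 V and 11−0.7 = 10.3 V, which is impossible.
Assume only D2 conducts: V_N = 11 − 0.7 = 10.3 V, so I_R = 10.3/0.47 = 21.9 mA.
Check D1: its anode-to-cathode voltage is 6 − 10.3 = -4.3 V < 0.7 V, so it is off. The assumption is consistent.

Only D2 conducts; I_R ≈ 22 mA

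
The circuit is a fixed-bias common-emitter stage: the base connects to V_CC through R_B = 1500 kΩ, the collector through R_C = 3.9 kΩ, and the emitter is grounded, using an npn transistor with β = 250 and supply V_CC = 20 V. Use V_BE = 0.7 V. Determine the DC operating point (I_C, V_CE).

I_C ≈ 3.2 mA, V_CE ≈ 7.5 V

Base loop: V_CC = I_B·R_B + V_BE, so I_B = (20 − 0.7)/1500 kΩ = 0.0129 mA.
In the active region I_C = β·I_B = 250 × 0.0129 = 3.22 mA.
Collector loop: V_CE = V_CC − I_C·R_C = 20 − 3.22×3.9 = 7.46 V.
Since V_CE = 7.46 V > V_CE(sat) ≈ 0.2 V, the transistor is in the active region as assumed.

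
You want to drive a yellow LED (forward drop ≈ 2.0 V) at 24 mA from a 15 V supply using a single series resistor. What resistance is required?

R ≈ 0.54 kΩ

The resistor drops V_S − V_D = 15 − 2.0 = 13 V at 24 mA.
R = 13 V / 24 mA = 0.542 kΩ.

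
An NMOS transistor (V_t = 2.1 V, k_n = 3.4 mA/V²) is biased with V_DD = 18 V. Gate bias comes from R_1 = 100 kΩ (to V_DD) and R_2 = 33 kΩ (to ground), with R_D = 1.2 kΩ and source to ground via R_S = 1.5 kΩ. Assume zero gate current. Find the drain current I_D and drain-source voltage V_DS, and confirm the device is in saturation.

I_D ≈ 1.1 mA, V_DS ≈ 15 V

V_G = V_DD·R_2/(R_1+R_2) = 18×33/133 = 4.47 V.
Assume saturation: I_D = (k_n/2)(V_GS − V_t)² with V_GS = V_G − I_D·R_S = 4.47 − 1.5·I_D.
Substituting gives 3.82·I_D² − 13.1·I_D + 9.52 = 0, with roots I_D = 1.05 or 2.36 mA.
The root I_D = 2.36 mA gives V_GS = 0.921 V ≤ V_t, so take I_D = 1.05 mA.
Then V_GS = 2.89 V and V_DS = V_DD − I_D(R_D+R_S) = 18 − 1.05×2.7 = 15.2 V.
Saturation requires V_DS ≥ V_GS − V_t = 0.787 V; 15.2 ≥ 0.787 ✓.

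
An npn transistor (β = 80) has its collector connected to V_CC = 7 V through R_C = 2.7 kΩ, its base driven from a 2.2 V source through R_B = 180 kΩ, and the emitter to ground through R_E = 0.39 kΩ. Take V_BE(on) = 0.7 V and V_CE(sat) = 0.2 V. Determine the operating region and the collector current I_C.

Assume active. Base-emitter loop: I_B = (V_BB − V_BE)/(R_B + (β+1)R_E) = (2.2 − 0.7)/(180 + 81×0.39) = 0.00709 mA.
I_C = β·I_B = 80×0.00709 = 0.567 mA.
V_CE = V_CC − I_C·R_C − I_E·R_E = 7 − 0.567×2.7 − 0.574×0.39 = 5.24 V > V_CE(sat), so the active-region assumption holds.

active; I_C ≈ 0.57 mA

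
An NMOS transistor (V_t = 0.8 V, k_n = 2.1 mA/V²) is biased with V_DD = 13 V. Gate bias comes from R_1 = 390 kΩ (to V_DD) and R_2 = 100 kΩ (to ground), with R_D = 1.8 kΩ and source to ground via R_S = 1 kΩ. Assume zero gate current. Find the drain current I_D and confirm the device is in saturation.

V_G = V_DD·R_2/(R_1+R_2) = 13×100/490 = 2.65 V.
Assume saturation: I_D = (k_n/2)(V_GS − V_t)² with V_GS = V_G − I_D·R_S = 2.65 − 1·I_D.
Substituting gives 1.05·I_D² − 4.89·I_D + 3.61 = 0, with roots I_D = 0.918 or 3.74 mA.
The root I_D = 3.74 mA gives V_GS = -1.09 V ≤ V_t, so take I_D = 0.918 mA.
Then V_GS = 1.74 V and V_DS = V_DD − I_D(R_D+R_S) = 13 − 0.918×2.8 = 10.4 V.
Saturation requires V_DS ≥ V_GS − V_t = 0.935 V; 10.4 ≥ 0.935 ✓.

I_D ≈ 0.92 mA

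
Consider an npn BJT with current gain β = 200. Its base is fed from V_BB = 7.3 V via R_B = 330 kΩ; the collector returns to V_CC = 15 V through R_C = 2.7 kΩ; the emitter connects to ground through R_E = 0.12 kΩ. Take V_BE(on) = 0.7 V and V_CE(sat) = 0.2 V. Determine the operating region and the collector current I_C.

Assume active. Base-emitter loop: I_B = (V_BB − V_BE)/(R_B + (β+1)R_E) = (7.3 − 0.7)/(330 + 201×0.12) = 0.0186 mA.
I_C = β·I_B = 200×0.0186 = 3.73 mA.
V_CE = V_CC − I_C·R_C − I_E·R_E = 15 − 3.73×2.7 − 3.75×0.12 = 4.49 V > V_CE(sat), so the active-region assumption holds.

active; I_C ≈ 3.7 mA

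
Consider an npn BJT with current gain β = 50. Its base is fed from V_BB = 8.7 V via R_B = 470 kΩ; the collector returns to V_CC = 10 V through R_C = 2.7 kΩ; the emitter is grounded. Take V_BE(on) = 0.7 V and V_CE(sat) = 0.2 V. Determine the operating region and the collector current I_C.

Assume active. Base-emitter loop: I_B = (V_BB − V_BE)/R_B = (8.7 − 0.7)/470 = 0.017 mA.
I_C = β·I_B = 50×0.017 = 0.851 mA.
V_CE = V_CC − I_C·R_C = 10 − 0.851×2.7 = 7.7 V > V_CE(sat), so the active-region assumption holds.

active; I_C ≈ 0.85 mA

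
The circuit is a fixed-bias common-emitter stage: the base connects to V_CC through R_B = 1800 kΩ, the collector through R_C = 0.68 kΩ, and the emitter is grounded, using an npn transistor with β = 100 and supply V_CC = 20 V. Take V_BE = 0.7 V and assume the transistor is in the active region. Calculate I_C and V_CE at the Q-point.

I_C ≈ 1.1 mA, V_CE ≈ 19 V

Base loop: V_CC = I_B·R_B + V_BE, so I_B = (20 − 0.7)/1800 kΩ = 0.0107 mA.
In the active region I_C = β·I_B = 100 × 0.0107 = 1.07 mA.
Collector loop: V_CE = V_CC − I_C·R_C = 20 − 1.07×0.68 = 19.3 V.
Since V_CE = 19.3 V > V_CE(sat) ≈ 0.2 V, the transistor is in the active region as assumed.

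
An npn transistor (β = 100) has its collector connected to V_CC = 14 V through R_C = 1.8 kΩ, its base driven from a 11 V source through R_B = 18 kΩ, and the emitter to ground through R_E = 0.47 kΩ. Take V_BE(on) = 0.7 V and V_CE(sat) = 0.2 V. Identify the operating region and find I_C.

Assume active: I_B = (11 − 0.7)/(18 + 101×0.47) = 0.157 mA, I_C = β·I_B = 15.7 mA.
Then V_CE = 14 − 15.7×1.8 − 15.9×0.47 = -21.8 V < 0.2 V — the active assumption fails.
Re-solve with V_CE = 0.2 V. KCL at the emitter: V_E/R_E = (V_BB−0.7−V_E)/R_B + (V_CC−0.2−V_E)/R_C, giving V_E = 3.01 V.
I_C = (V_CC − 0.2 − V_E)/R_C = (13.8 − 3.01)/1.8 = 6 mA.
Check: I_B = (10.3 − 3.01)/18 = 0.405 mA, and β·I_B = 40.5 mA > I_C, confirming saturation.

saturation; I_C ≈ 6 mA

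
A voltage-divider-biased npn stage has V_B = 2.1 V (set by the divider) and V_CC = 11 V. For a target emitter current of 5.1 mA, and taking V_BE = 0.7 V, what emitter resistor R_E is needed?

V_E = V_B − V_BE = 2.1 − 0.7 = 1.4 V.
R_E = V_E / I_E = 1.4 / 5.1 = 0.275 kΩ.

R_E ≈ 0.27 kΩ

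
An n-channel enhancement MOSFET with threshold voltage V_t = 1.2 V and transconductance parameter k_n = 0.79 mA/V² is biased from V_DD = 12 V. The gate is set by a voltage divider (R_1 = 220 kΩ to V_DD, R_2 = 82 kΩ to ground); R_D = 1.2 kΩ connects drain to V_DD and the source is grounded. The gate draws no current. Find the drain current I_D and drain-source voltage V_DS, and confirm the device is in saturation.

I_D ≈ 1.7 mA, V_DS ≈ 10 V

V_G = V_DD·R_2/(R_1+R_2) = 12×82/302 = 3.26 V. With the source grounded, V_GS = V_G = 3.26 V.
Assume saturation: I_D = (k_n/2)(V_GS − V_t)² = (0.79/2)×(3.26 − 1.2)² = 0.395×2.06² = 1.67 mA.
V_DS = V_DD − I_D·R_D = 12 − 1.67×1.2 = 9.99 V.
Saturation requires V_DS ≥ V_GS − V_t = 2.06 V; 9.99 ≥ 2.06 ✓.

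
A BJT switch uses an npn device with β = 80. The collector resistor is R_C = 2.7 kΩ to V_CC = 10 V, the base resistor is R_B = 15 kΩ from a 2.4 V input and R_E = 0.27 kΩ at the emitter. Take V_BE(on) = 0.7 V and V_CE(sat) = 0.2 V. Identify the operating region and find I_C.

Assume active: I_B = (2.4 − 0.7)/(15 + 81×0.27) = 0.0461 mA, I_C = β·I_B = 3.69 mA.
Then V_CE = 10 − 3.69×2.7 − 3.73×0.27 = -0.968 V < 0.2 V — the active assumption fails.
Re-solve with V_CE = 0.2 V. KCL at the emitter: V_E/R_E = (V_BB−0.7−V_E)/R_B + (V_CC−0.2−V_E)/R_C, giving V_E = 0.904 V.
I_C = (V_CC − 0.2 − V_E)/R_C = (9.8 − 0.904)/2.7 = 3.29 mA.
Check: I_B = (1.7 − 0.904)/15 = 0.0531 mA, and β·I_B = 4.25 mA > I_C, confirming saturation.

saturation; I_C ≈ 3.3 mA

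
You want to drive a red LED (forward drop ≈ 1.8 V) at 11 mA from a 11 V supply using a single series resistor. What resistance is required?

The resistor drops V_S − V_D = 11 − 1.8 = 9.2 V at 11 mA.
R = 9.2 V / 11 mA = 0.836 kΩ.

R ≈ 0.84 kΩ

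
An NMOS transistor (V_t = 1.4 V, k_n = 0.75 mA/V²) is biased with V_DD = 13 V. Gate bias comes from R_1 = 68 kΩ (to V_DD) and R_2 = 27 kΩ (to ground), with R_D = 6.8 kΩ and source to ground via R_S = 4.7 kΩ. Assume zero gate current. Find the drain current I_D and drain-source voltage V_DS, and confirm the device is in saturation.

I_D ≈ 0.3 mA, V_DS ≈ 9.6 V

V_G = V_DD·R_2/(R_1+R_2) = 13×27/95 = 3.69 V.
Assume saturation: I_D = (k_n/2)(V_GS − V_t)² with V_GS = V_G − I_D·R_S = 3.69 − 4.7·I_D.
Substituting gives 8.28·I_D² − 9.09·I_D + 1.97 = 0, with roots I_D = 0.298 or 0.799 mA.
The root I_D = 0.799 mA gives V_GS = -0.0595 V ≤ V_t, so take I_D = 0.298 mA.
Then V_GS = 2.29 V and V_DS = V_DD − I_D(R_D+R_S) = 13 − 0.298×11.5 = 9.57 V.
Saturation requires V_DS ≥ V_GS − V_t = 0.892 V; 9.57 ≥ 0.892 ✓.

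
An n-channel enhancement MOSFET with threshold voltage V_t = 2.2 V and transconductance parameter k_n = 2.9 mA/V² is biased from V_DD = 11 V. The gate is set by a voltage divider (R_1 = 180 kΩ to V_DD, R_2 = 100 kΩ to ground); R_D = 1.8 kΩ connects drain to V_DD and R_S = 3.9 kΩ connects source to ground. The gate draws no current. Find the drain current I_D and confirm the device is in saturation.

V_G = V_DD·R_2/(R_1+R_2) = 11×100/280 = 3.93 V.
Assume saturation: I_D = (k_n/2)(V_GS − V_t)² with V_GS = V_G − I_D·R_S = 3.93 − 3.9·I_D.
Substituting gives 22.1·I_D² − 20.6·I_D + 4.33 = 0, with roots I_D = 0.322 or 0.609 mA.
The root I_D = 0.609 mA gives V_GS = 1.55 V ≤ V_t, so take I_D = 0.322 mA.
Then V_GS = 2.67 V and V_DS = V_DD − I_D(R_D+R_S) = 11 − 0.322×5.7 = 9.16 V.
Saturation requires V_DS ≥ V_GS − V_t = 0.471 V; 9.16 ≥ 0.471 ✓.

I_D ≈ 0.32 mA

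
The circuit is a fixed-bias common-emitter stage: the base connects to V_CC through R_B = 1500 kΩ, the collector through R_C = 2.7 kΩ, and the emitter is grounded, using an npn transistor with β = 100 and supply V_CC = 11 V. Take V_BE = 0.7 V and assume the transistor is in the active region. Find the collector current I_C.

I_C ≈ 0.69 mA

Base loop: V_CC = I_B·R_B + V_BE, so I_B = (11 − 0.7)/1500 kΩ = 0.00687 mA.
In the active region I_C = β·I_B = 100 × 0.00687 = 0.687 mA.
Collector loop: V_CE = V_CC − I_C·R_C = 11 − 0.687×2.7 = 9.15 V.
Since V_CE = 9.15 V > V_CE(sat) ≈ 0.2 V, the transistor is in the active region as assumed.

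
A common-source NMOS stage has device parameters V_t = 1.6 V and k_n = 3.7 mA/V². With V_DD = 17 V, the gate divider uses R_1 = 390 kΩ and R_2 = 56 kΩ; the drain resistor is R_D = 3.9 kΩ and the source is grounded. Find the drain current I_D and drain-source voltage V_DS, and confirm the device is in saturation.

I_D ≈ 0.53 mA, V_DS ≈ 15 V

V_G = V_DD·R_2/(R_1+R_2) = 17×56/446 = 2.13 V. With the source grounded, V_GS = V_G = 2.13 V.
Assume saturation: I_D = (k_n/2)(V_GS − V_t)² = (3.7/2)×(2.13 − 1.6)² = 1.85×0.535² = 0.529 mA.
V_DS = V_DD − I_D·R_D = 17 − 0.529×3.9 = 14.9 V.
Saturation requires V_DS ≥ V_GS − V_t = 0.535 V; 14.9 ≥ 0.535 ✓.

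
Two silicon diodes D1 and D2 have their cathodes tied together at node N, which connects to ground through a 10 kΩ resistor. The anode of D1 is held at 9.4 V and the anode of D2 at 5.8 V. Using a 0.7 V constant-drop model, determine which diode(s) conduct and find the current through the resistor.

Assume both conduct. Then node N would need to be at both 9.4−0.7 = 8.7 V and 5.8−0.7 = 5.1 V, which is impossible.
Assume only D1 conducts: V_N = 9.4 − 0.7 = 8.7 V, so I_R = 8.7/10 = 0.87 mA.
Check D2: its anode-to-cathode voltage is 5.8 − 8.7 = -2.9 V < 0.7 V, so it is off. The assumption is consistent.

Only D1 conducts; I_R ≈ 0.87 mA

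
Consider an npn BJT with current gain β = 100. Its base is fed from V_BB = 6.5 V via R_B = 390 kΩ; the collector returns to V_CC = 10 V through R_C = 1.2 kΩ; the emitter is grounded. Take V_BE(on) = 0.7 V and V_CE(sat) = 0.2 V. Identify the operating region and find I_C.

Assume active. Base-emitter loop: I_B = (V_BB − V_BE)/R_B = (6.5 − 0.7)/390 = 0.0149 mA.
I_C = β·I_B = 100×0.0149 = 1.49 mA.
V_CE = V_CC − I_C·R_C = 10 − 1.49×1.2 = 8.22 V > V_CE(sat), so the active-region assumption holds.

active; I_C ≈ 1.5 mA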